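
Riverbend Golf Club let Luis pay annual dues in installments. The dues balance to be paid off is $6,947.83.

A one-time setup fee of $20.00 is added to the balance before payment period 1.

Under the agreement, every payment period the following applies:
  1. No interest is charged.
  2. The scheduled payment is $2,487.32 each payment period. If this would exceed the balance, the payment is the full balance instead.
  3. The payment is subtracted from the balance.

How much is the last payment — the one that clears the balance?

Payment period 1: $6,967.83 − $2,487.32 → $4,480.51
Payment period 2: $4,480.51 − $2,487.32 → $1,993.19
Payment period 3: $1,993.19 − $1,993.19 → $0.00

$1,993.19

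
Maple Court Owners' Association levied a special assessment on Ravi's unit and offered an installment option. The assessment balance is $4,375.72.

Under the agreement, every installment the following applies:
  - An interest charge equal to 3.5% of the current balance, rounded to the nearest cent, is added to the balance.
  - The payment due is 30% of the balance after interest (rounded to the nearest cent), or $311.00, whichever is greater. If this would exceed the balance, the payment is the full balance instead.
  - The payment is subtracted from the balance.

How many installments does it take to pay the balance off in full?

9

# | Opening | Interest | Payment | End bal
1 | $4,375.72 | $153.15 | $1,358.66 | $3,170.21
2 | $3,170.21 | $110.96 | $984.35 | $2,296.82
3 | $2,296.82 | $80.39 | $713.16 | $1,664.05
4 | $1,664.05 | $58.24 | $516.69 | $1,205.60
5 | $1,205.60 | $42.20 | $374.34 | $873.46
6 | $873.46 | $30.57 | $311.00 | $593.03
7 | $593.03 | $20.76 | $311.00 | $302.79
8 | $302.79 | $10.60 | $311.00 | $2.39
9 | $2.39 | $0.08 | $2.47 | $0.00
Balance reaches $0.00 in installment 9.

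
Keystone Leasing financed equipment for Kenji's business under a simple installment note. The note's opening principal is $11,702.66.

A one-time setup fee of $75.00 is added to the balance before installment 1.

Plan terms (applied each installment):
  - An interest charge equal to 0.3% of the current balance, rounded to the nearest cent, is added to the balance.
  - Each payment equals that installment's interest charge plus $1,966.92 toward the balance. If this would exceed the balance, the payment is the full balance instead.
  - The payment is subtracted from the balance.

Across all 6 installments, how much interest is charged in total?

# | Opening | Interest | Payment | End bal
1 | $11,777.66 | $35.33 | $2,002.25 | $9,810.74
2 | $9,810.74 | $29.43 | $1,996.35 | $7,843.82
3 | $7,843.82 | $23.53 | $1,990.45 | $5,876.90
4 | $5,876.90 | $17.63 | $1,984.55 | $3,909.98
5 | $3,909.98 | $11.73 | $1,978.65 | $1,943.06
6 | $1,943.06 | $5.83 | $1,948.89 | $0.00
Total interest: $35.33 + $29.43 + $23.53 + $17.63 + $11.73 + $5.83 = $123.48

$123.48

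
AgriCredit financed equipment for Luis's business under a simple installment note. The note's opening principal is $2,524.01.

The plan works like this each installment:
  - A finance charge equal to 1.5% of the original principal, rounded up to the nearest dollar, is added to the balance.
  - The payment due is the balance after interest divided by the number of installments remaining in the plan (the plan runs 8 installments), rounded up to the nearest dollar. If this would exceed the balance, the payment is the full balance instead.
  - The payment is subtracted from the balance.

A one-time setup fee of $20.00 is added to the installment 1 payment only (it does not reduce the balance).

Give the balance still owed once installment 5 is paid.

$1,046.01

Installment 1: opening $2,524.01; interest $38.00 → $2,562.01; payment $321.00 (+ $20.00 fee); balance $2,241.01
Installment 2: opening $2,241.01; interest $38.00 → $2,279.01; payment $326.00; balance $1,953.01
Installment 3: opening $1,953.01; interest $38.00 → $1,991.01; payment $332.00; balance $1,659.01
Installment 4: opening $1,659.01; interest $38.00 → $1,697.01; payment $340.00; balance $1,357.01
Installment 5: opening $1,357.01; interest $38.00 → $1,395.01; payment $349.00; balance $1,046.01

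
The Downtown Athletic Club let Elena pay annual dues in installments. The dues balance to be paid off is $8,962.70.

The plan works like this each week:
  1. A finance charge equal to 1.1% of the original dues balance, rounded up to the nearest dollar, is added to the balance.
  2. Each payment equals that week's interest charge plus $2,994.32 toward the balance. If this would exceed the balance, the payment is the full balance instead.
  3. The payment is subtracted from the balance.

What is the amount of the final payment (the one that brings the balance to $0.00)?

$3,073.06

Week 1: opening $8,962.70; interest $99.00 → $9,061.70; payment $3,093.32; balance $5,968.38
Week 2: opening $5,968.38; interest $99.00 → $6,067.38; payment $3,093.32; balance $2,974.06
Week 3: opening $2,974.06; interest $99.00 → $3,073.06; payment $3,073.06; balance $0.00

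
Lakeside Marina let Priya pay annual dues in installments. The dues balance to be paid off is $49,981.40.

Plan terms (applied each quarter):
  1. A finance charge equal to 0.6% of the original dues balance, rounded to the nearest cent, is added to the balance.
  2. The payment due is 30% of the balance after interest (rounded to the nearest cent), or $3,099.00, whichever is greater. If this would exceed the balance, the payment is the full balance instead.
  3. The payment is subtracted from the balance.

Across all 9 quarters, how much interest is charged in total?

$2,699.01

Quarter 1: $49,981.40 +$299.89 interest = $50,281.29; pay $15,084.39 → $35,196.90
Quarter 2: $35,196.90 +$299.89 interest = $35,496.79; pay $10,649.04 → $24,847.75
Quarter 3: $24,847.75 +$299.89 interest = $25,147.64; pay $7,544.29 → $17,603.35
Quarter 4: $17,603.35 +$299.89 interest = $17,903.24; pay $5,370.97 → $12,532.27
Quarter 5: $12,532.27 +$299.89 interest = $12,832.16; pay $3,849.65 → $8,982.51
Quarter 6: $8,982.51 +$299.89 interest = $9,282.40; pay $3,099.00 → $6,183.40
Quarter 7: $6,183.40 +$299.89 interest = $6,483.29; pay $3,099.00 → $3,384.29
Quarter 8: $3,384.29 +$299.89 interest = $3,684.18; pay $3,099.00 → $585.18
Quarter 9: $585.18 +$299.89 interest = $885.07; pay $885.07 → $0.00
Total interest: $299.89 + $299.89 + $299.89 + $299.89 + $299.89 + $299.89 + $299.89 + $299.89 + $299.89 = $2,699.01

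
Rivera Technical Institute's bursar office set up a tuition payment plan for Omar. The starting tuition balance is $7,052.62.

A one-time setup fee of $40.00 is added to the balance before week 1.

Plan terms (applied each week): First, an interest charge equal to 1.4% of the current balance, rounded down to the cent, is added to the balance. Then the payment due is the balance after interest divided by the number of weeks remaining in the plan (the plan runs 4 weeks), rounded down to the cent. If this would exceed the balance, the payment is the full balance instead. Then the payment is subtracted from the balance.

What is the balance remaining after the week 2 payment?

Week 1: opening $7,092.62; interest $99.29 → $7,191.91; payment $1,797.97; balance $5,393.94
Week 2: opening $5,393.94; interest $75.51 → $5,469.45; payment $1,823.15; balance $3,646.30

$3,646.30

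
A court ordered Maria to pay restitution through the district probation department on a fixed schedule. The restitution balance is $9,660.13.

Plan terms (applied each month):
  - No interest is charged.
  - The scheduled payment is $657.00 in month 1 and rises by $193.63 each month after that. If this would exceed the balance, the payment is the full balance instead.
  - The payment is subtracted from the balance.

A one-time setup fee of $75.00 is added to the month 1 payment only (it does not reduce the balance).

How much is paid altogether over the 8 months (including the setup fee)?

$9,735.13

# | Opening | Payment | Fee | End bal
1 | $9,660.13 | $657.00 | $75.00 | $9,003.13
2 | $9,003.13 | $850.63 | — | $8,152.50
3 | $8,152.50 | $1,044.26 | — | $7,108.24
4 | $7,108.24 | $1,237.89 | — | $5,870.35
5 | $5,870.35 | $1,431.52 | — | $4,438.83
6 | $4,438.83 | $1,625.15 | — | $2,813.68
7 | $2,813.68 | $1,818.78 | — | $994.90
8 | $994.90 | $994.90 | — | $0.00
Total paid: $9,735.13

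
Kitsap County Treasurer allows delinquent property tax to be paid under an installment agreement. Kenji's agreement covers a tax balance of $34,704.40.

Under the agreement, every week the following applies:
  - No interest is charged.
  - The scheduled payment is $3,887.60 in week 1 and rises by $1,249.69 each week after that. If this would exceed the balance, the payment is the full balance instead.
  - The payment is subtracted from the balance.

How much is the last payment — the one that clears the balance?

Week 1: opening $34,704.40; payment $3,887.60; balance $30,816.80
Week 2: opening $30,816.80; payment $5,137.29; balance $25,679.51
Week 3: opening $25,679.51; payment $6,386.98; balance $19,292.53
Week 4: opening $19,292.53; payment $7,636.67; balance $11,655.86
Week 5: opening $11,655.86; payment $8,886.36; balance $2,769.50
Week 6: opening $2,769.50; payment $2,769.50; balance $0.00

$2,769.50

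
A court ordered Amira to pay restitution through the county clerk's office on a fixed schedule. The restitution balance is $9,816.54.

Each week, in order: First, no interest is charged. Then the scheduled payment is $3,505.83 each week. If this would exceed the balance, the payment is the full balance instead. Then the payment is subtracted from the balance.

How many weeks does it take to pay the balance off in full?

Week 1: opening $9,816.54; payment $3,505.83; balance $6,310.71
Week 2: opening $6,310.71; payment $3,505.83; balance $2,804.88
Week 3: opening $2,804.88; payment $2,804.88; balance $0.00
Balance reaches $0.00 in week 3.

3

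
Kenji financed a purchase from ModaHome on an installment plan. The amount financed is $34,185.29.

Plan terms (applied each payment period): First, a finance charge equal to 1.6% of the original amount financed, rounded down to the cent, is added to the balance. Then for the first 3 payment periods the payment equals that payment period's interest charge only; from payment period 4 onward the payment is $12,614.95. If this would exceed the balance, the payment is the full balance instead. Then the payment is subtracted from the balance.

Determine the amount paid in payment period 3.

$546.96

Payment period 1: $34,185.29 +$546.96 interest = $34,732.25; pay $546.96 → $34,185.29
Payment period 2: $34,185.29 +$546.96 interest = $34,732.25; pay $546.96 → $34,185.29
Payment period 3: $34,185.29 +$546.96 interest = $34,732.25; pay $546.96 → $34,185.29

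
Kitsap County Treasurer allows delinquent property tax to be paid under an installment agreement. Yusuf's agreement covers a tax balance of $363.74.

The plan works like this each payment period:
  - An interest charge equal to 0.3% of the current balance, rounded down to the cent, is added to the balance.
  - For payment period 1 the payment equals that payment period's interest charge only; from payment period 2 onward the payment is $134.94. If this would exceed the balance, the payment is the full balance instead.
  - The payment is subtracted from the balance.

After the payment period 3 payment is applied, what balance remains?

Payment period 1: $363.74 +$1.09 interest = $364.83; pay $1.09 → $363.74
Payment period 2: $363.74 +$1.09 interest = $364.83; pay $134.94 → $229.89
Payment period 3: $229.89 +$0.68 interest = $230.57; pay $134.94 → $95.63

$95.63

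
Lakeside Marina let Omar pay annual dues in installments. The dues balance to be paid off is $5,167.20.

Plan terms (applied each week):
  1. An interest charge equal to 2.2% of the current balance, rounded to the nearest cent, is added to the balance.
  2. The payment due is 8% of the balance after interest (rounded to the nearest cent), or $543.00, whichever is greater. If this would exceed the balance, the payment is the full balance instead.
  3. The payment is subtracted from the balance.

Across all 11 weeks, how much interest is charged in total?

Week 1: opening $5,167.20; interest $113.68 → $5,280.88; payment $543.00; balance $4,737.88
Week 2: opening $4,737.88; interest $104.23 → $4,842.11; payment $543.00; balance $4,299.11
Week 3: opening $4,299.11; interest $94.58 → $4,393.69; payment $543.00; balance $3,850.69
Week 4: opening $3,850.69; interest $84.72 → $3,935.41; payment $543.00; balance $3,392.41
Week 5: opening $3,392.41; interest $74.63 → $3,467.04; payment $543.00; balance $2,924.04
Week 6: opening $2,924.04; interest $64.33 → $2,988.37; payment $543.00; balance $2,445.37
Week 7: opening $2,445.37; interest $53.80 → $2,499.17; payment $543.00; balance $1,956.17
Week 8: opening $1,956.17; interest $43.04 → $1,999.21; payment $543.00; balance $1,456.21
Week 9: opening $1,456.21; interest $32.04 → $1,488.25; payment $543.00; balance $945.25
Week 10: opening $945.25; interest $20.80 → $966.05; payment $543.00; balance $423.05
Week 11: opening $423.05; interest $9.31 → $432.36; payment $432.36; balance $0.00
Total interest: $113.68 + $104.23 + $94.58 + $84.72 + $74.63 + $64.33 + $53.80 + $43.04 + $32.04 + $20.80 + $9.31 = $695.16

$695.16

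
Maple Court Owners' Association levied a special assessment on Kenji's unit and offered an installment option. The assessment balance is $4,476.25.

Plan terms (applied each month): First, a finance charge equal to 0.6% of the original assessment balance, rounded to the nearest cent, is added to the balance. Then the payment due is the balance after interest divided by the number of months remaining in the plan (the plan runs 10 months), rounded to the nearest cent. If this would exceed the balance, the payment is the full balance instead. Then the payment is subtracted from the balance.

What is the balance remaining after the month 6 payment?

$1,881.35

Month 1: $4,476.25 +$26.86 interest = $4,503.11; pay $450.31 → $4,052.80
Month 2: $4,052.80 +$26.86 interest = $4,079.66; pay $453.30 → $3,626.36
Month 3: $3,626.36 +$26.86 interest = $3,653.22; pay $456.65 → $3,196.57
Month 4: $3,196.57 +$26.86 interest = $3,223.43; pay $460.49 → $2,762.94
Month 5: $2,762.94 +$26.86 interest = $2,789.80; pay $464.97 → $2,324.83
Month 6: $2,324.83 +$26.86 interest = $2,351.69; pay $470.34 → $1,881.35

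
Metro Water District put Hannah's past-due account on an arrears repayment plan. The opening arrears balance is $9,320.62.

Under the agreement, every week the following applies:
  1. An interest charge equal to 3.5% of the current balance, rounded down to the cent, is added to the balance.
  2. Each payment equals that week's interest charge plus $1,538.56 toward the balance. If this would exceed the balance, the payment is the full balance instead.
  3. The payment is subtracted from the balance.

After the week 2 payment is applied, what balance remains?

Week 1: opening $9,320.62; interest $326.22 → $9,646.84; payment $1,864.78; balance $7,782.06
Week 2: opening $7,782.06; interest $272.37 → $8,054.43; payment $1,810.93; balance $6,243.50

$6,243.50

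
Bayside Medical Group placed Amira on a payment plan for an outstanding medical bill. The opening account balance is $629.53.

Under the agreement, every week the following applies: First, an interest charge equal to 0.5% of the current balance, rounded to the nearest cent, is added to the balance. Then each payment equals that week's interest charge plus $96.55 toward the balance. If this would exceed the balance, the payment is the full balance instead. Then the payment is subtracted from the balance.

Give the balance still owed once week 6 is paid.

$50.23

Week 1: opening $629.53; interest $3.15 → $632.68; payment $99.70; balance $532.98
Week 2: opening $532.98; interest $2.66 → $535.64; payment $99.21; balance $436.43
Week 3: opening $436.43; interest $2.18 → $438.61; payment $98.73; balance $339.88
Week 4: opening $339.88; interest $1.70 → $341.58; payment $98.25; balance $243.33
Week 5: opening $243.33; interest $1.22 → $244.55; payment $97.77; balance $146.78
Week 6: opening $146.78; interest $0.73 → $147.51; payment $97.28; balance $50.23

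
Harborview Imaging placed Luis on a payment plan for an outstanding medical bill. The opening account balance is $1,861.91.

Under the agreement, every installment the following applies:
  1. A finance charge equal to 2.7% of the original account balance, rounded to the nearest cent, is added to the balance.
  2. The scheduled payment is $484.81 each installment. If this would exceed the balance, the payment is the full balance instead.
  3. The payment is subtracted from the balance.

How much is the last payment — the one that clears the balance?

# | Opening | Interest | Payment | End bal
1 | $1,861.91 | $50.27 | $484.81 | $1,427.37
2 | $1,427.37 | $50.27 | $484.81 | $992.83
3 | $992.83 | $50.27 | $484.81 | $558.29
4 | $558.29 | $50.27 | $484.81 | $123.75
5 | $123.75 | $50.27 | $174.02 | $0.00

$174.02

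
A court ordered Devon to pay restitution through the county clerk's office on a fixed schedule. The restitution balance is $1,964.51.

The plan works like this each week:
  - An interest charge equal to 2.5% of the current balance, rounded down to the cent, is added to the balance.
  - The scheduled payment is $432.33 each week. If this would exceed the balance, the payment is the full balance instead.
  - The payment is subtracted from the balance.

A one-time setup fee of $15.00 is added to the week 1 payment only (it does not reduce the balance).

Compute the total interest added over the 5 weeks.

Week 1: opening $1,964.51; interest $49.11 → $2,013.62; payment $432.33 (+ $15.00 fee); balance $1,581.29
Week 2: opening $1,581.29; interest $39.53 → $1,620.82; payment $432.33; balance $1,188.49
Week 3: opening $1,188.49; interest $29.71 → $1,218.20; payment $432.33; balance $785.87
Week 4: opening $785.87; interest $19.64 → $805.51; payment $432.33; balance $373.18
Week 5: opening $373.18; interest $9.32 → $382.50; payment $382.50; balance $0.00
Total interest: $49.11 + $39.53 + $29.71 + $19.64 + $9.32 = $147.31

$147.31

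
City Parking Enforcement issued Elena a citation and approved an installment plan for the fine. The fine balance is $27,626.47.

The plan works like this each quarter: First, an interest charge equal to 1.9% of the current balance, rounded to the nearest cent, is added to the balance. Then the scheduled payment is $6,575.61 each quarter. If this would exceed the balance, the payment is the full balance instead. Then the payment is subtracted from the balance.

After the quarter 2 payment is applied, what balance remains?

$15,410.09

Quarter 1: $27,626.47 +$524.90 interest = $28,151.37; pay $6,575.61 → $21,575.76
Quarter 2: $21,575.76 +$409.94 interest = $21,985.70; pay $6,575.61 → $15,410.09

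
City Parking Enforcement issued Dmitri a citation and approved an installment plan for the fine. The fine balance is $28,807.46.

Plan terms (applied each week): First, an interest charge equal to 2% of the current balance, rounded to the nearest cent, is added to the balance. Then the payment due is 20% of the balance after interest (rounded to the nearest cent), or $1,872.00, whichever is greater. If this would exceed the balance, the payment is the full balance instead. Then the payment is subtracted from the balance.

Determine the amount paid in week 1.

Week 1: opening $28,807.46; interest $576.15 → $29,383.61; payment $5,876.72; balance $23,506.89

$5,876.72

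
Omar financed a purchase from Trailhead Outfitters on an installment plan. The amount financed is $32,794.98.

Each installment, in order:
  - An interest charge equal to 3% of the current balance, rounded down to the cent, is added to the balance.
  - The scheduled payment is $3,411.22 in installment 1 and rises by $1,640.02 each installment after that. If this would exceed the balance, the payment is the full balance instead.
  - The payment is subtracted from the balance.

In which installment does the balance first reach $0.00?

Installment 1: $32,794.98 +$983.84 interest = $33,778.82; pay $3,411.22 → $30,367.60
Installment 2: $30,367.60 +$911.02 interest = $31,278.62; pay $5,051.24 → $26,227.38
Installment 3: $26,227.38 +$786.82 interest = $27,014.20; pay $6,691.26 → $20,322.94
Installment 4: $20,322.94 +$609.68 interest = $20,932.62; pay $8,331.28 → $12,601.34
Installment 5: $12,601.34 +$378.04 interest = $12,979.38; pay $9,971.30 → $3,008.08
Installment 6: $3,008.08 +$90.24 interest = $3,098.32; pay $3,098.32 → $0.00
Balance reaches $0.00 in installment 6.

6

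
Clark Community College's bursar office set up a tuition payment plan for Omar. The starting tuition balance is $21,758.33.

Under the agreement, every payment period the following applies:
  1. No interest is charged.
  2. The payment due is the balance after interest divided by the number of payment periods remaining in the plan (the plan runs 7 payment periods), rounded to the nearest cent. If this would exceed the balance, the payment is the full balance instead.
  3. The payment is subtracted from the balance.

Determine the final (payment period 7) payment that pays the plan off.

$3,108.33

Payment period 1: opening $21,758.33; payment $3,108.33; balance $18,650.00
Payment period 2: opening $18,650.00; payment $3,108.33; balance $15,541.67
Payment period 3: opening $15,541.67; payment $3,108.33; balance $12,433.34
Payment period 4: opening $12,433.34; payment $3,108.34; balance $9,325.00
Payment period 5: opening $9,325.00; payment $3,108.33; balance $6,216.67
Payment period 6: opening $6,216.67; payment $3,108.34; balance $3,108.33
Payment period 7: opening $3,108.33; payment $3,108.33; balance $0.00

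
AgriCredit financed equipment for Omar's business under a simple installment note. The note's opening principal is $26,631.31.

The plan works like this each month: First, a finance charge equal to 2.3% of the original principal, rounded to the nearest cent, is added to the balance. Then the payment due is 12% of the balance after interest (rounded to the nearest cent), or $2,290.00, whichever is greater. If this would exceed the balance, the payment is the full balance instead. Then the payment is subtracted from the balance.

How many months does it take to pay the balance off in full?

Month 1: opening $26,631.31; interest $612.52 → $27,243.83; payment $3,269.26; balance $23,974.57
Month 2: opening $23,974.57; interest $612.52 → $24,587.09; payment $2,950.45; balance $21,636.64
Month 3: opening $21,636.64; interest $612.52 → $22,249.16; payment $2,669.90; balance $19,579.26
Month 4: opening $19,579.26; interest $612.52 → $20,191.78; payment $2,423.01; balance $17,768.77
Month 5: opening $17,768.77; interest $612.52 → $18,381.29; payment $2,290.00; balance $16,091.29
Month 6: opening $16,091.29; interest $612.52 → $16,703.81; payment $2,290.00; balance $14,413.81
Month 7: opening $14,413.81; interest $612.52 → $15,026.33; payment $2,290.00; balance $12,736.33
Month 8: opening $12,736.33; interest $612.52 → $13,348.85; payment $2,290.00; balance $11,058.85
Month 9: opening $11,058.85; interest $612.52 → $11,671.37; payment $2,290.00; balance $9,381.37
Month 10: opening $9,381.37; interest $612.52 → $9,993.89; payment $2,290.00; balance $7,703.89
Month 11: opening $7,703.89; interest $612.52 → $8,316.41; payment $2,290.00; balance $6,026.41
Month 12: opening $6,026.41; interest $612.52 → $6,638.93; payment $2,290.00; balance $4,348.93
Month 13: opening $4,348.93; interest $612.52 → $4,961.45; payment $2,290.00; balance $2,671.45
Month 14: opening $2,671.45; interest $612.52 → $3,283.97; payment $2,290.00; balance $993.97
Month 15: opening $993.97; interest $612.52 → $1,606.49; payment $1,606.49; balance $0.00
Balance reaches $0.00 in month 15.

15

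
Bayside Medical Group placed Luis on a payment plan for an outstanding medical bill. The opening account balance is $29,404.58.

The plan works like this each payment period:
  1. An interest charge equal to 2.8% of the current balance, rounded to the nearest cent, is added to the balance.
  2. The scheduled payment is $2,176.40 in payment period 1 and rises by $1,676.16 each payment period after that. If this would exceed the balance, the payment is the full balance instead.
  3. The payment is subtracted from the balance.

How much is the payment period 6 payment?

Payment period 1: $29,404.58 +$823.33 interest = $30,227.91; pay $2,176.40 → $28,051.51
Payment period 2: $28,051.51 +$785.44 interest = $28,836.95; pay $3,852.56 → $24,984.39
Payment period 3: $24,984.39 +$699.56 interest = $25,683.95; pay $5,528.72 → $20,155.23
Payment period 4: $20,155.23 +$564.35 interest = $20,719.58; pay $7,204.88 → $13,514.70
Payment period 5: $13,514.70 +$378.41 interest = $13,893.11; pay $8,881.04 → $5,012.07
Payment period 6: $5,012.07 +$140.34 interest = $5,152.41; pay $5,152.41 → $0.00

$5,152.41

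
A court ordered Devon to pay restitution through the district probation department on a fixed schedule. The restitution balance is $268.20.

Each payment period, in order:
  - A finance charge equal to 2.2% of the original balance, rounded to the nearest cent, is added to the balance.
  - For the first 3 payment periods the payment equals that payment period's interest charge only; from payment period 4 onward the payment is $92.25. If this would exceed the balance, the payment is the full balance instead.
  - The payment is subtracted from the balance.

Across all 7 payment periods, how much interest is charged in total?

Payment period 1: $268.20 +$5.90 interest = $274.10; pay $5.90 → $268.20
Payment period 2: $268.20 +$5.90 interest = $274.10; pay $5.90 → $268.20
Payment period 3: $268.20 +$5.90 interest = $274.10; pay $5.90 → $268.20
Payment period 4: $268.20 +$5.90 interest = $274.10; pay $92.25 → $181.85
Payment period 5: $181.85 +$5.90 interest = $187.75; pay $92.25 → $95.50
Payment period 6: $95.50 +$5.90 interest = $101.40; pay $92.25 → $9.15
Payment period 7: $9.15 +$5.90 interest = $15.05; pay $15.05 → $0.00
Total interest: $5.90 + $5.90 + $5.90 + $5.90 + $5.90 + $5.90 + $5.90 = $41.30

$41.30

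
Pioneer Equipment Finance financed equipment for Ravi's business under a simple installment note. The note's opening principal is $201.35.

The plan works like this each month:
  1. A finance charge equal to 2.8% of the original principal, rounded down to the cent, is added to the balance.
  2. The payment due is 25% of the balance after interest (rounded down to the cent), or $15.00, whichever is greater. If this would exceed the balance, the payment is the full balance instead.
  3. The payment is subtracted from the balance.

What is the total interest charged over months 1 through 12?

$67.56

# | Opening | Interest | Payment | End bal
1 | $201.35 | $5.63 | $51.74 | $155.24
2 | $155.24 | $5.63 | $40.21 | $120.66
3 | $120.66 | $5.63 | $31.57 | $94.72
4 | $94.72 | $5.63 | $25.08 | $75.27
5 | $75.27 | $5.63 | $20.22 | $60.68
6 | $60.68 | $5.63 | $16.57 | $49.74
7 | $49.74 | $5.63 | $15.00 | $40.37
8 | $40.37 | $5.63 | $15.00 | $31.00
9 | $31.00 | $5.63 | $15.00 | $21.63
10 | $21.63 | $5.63 | $15.00 | $12.26
11 | $12.26 | $5.63 | $15.00 | $2.89
12 | $2.89 | $5.63 | $8.52 | $0.00
Total interest: $5.63 + $5.63 + $5.63 + $5.63 + $5.63 + $5.63 + $5.63 + $5.63 + $5.63 + $5.63 + $5.63 + $5.63 = $67.56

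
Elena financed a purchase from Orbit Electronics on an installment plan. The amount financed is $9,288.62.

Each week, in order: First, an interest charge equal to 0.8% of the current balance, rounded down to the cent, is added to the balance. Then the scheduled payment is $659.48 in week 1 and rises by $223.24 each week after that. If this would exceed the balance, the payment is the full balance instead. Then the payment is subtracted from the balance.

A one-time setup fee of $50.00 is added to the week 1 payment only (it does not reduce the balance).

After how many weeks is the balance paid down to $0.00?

Week 1: opening $9,288.62; interest $74.30 → $9,362.92; payment $659.48 (+ $50.00 fee); balance $8,703.44
Week 2: opening $8,703.44; interest $69.62 → $8,773.06; payment $882.72; balance $7,890.34
Week 3: opening $7,890.34; interest $63.12 → $7,953.46; payment $1,105.96; balance $6,847.50
Week 4: opening $6,847.50; interest $54.78 → $6,902.28; payment $1,329.20; balance $5,573.08
Week 5: opening $5,573.08; interest $44.58 → $5,617.66; payment $1,552.44; balance $4,065.22
Week 6: opening $4,065.22; interest $32.52 → $4,097.74; payment $1,775.68; balance $2,322.06
Week 7: opening $2,322.06; interest $18.57 → $2,340.63; payment $1,998.92; balance $341.71
Week 8: opening $341.71; interest $2.73 → $344.44; payment $344.44; balance $0.00
Balance reaches $0.00 in week 8.

8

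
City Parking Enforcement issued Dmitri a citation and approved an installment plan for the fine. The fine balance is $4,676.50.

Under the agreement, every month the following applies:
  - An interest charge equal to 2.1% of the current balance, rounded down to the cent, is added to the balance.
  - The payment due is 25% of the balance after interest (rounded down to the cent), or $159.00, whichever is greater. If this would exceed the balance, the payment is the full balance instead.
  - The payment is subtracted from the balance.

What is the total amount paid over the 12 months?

$5,073.72

# | Opening | Interest | Payment | End bal
1 | $4,676.50 | $98.20 | $1,193.67 | $3,581.03
2 | $3,581.03 | $75.20 | $914.05 | $2,742.18
3 | $2,742.18 | $57.58 | $699.94 | $2,099.82
4 | $2,099.82 | $44.09 | $535.97 | $1,607.94
5 | $1,607.94 | $33.76 | $410.42 | $1,231.28
6 | $1,231.28 | $25.85 | $314.28 | $942.85
7 | $942.85 | $19.79 | $240.66 | $721.98
8 | $721.98 | $15.16 | $184.28 | $552.86
9 | $552.86 | $11.61 | $159.00 | $405.47
10 | $405.47 | $8.51 | $159.00 | $254.98
11 | $254.98 | $5.35 | $159.00 | $101.33
12 | $101.33 | $2.12 | $103.45 | $0.00
Total paid: $5,073.72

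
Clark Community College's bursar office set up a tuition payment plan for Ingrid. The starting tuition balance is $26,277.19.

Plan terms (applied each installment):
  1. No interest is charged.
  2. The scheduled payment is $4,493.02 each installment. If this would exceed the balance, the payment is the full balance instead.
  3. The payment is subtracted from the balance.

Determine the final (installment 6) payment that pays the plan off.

Installment 1: opening $26,277.19; payment $4,493.02; balance $21,784.17
Installment 2: opening $21,784.17; payment $4,493.02; balance $17,291.15
Installment 3: opening $17,291.15; payment $4,493.02; balance $12,798.13
Installment 4: opening $12,798.13; payment $4,493.02; balance $8,305.11
Installment 5: opening $8,305.11; payment $4,493.02; balance $3,812.09
Installment 6: opening $3,812.09; payment $3,812.09; balance $0.00

$3,812.09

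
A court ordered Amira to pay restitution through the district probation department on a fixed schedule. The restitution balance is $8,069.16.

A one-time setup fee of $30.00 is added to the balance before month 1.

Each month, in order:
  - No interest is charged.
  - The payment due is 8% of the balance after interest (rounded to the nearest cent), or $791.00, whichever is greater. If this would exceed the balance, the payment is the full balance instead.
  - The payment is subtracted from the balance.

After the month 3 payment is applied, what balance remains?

$5,726.16

Month 1: opening $8,099.16; payment $791.00; balance $7,308.16
Month 2: opening $7,308.16; payment $791.00; balance $6,517.16
Month 3: opening $6,517.16; payment $791.00; balance $5,726.16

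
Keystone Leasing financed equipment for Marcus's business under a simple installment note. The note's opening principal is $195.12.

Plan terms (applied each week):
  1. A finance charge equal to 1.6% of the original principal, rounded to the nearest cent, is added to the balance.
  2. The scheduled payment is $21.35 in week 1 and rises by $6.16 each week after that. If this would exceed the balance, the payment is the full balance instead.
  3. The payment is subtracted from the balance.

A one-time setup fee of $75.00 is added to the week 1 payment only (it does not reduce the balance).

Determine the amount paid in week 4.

$39.83

# | Opening | Interest | Payment | Fee | End bal
1 | $195.12 | $3.12 | $21.35 | $75.00 | $176.89
2 | $176.89 | $3.12 | $27.51 | — | $152.50
3 | $152.50 | $3.12 | $33.67 | — | $121.95
4 | $121.95 | $3.12 | $39.83 | — | $85.24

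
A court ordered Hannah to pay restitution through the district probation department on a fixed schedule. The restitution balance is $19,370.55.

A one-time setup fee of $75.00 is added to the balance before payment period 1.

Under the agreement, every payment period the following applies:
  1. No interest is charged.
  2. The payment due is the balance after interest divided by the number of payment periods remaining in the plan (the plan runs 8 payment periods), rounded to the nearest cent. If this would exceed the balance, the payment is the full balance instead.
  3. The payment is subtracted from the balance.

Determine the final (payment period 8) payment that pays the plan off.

$2,430.69

Payment period 1: $19,445.55 − $2,430.69 → $17,014.86
Payment period 2: $17,014.86 − $2,430.69 → $14,584.17
Payment period 3: $14,584.17 − $2,430.70 → $12,153.47
Payment period 4: $12,153.47 − $2,430.69 → $9,722.78
Payment period 5: $9,722.78 − $2,430.70 → $7,292.08
Payment period 6: $7,292.08 − $2,430.69 → $4,861.39
Payment period 7: $4,861.39 − $2,430.70 → $2,430.69
Payment period 8: $2,430.69 − $2,430.69 → $0.00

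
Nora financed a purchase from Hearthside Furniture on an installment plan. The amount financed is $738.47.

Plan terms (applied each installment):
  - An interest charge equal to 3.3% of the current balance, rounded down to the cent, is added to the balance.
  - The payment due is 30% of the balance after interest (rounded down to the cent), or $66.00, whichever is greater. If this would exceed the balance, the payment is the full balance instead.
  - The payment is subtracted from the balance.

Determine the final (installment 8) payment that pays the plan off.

$18.53

# | Opening | Interest | Payment | End bal
1 | $738.47 | $24.36 | $228.84 | $533.99
2 | $533.99 | $17.62 | $165.48 | $386.13
3 | $386.13 | $12.74 | $119.66 | $279.21
4 | $279.21 | $9.21 | $86.52 | $201.90
5 | $201.90 | $6.66 | $66.00 | $142.56
6 | $142.56 | $4.70 | $66.00 | $81.26
7 | $81.26 | $2.68 | $66.00 | $17.94
8 | $17.94 | $0.59 | $18.53 | $0.00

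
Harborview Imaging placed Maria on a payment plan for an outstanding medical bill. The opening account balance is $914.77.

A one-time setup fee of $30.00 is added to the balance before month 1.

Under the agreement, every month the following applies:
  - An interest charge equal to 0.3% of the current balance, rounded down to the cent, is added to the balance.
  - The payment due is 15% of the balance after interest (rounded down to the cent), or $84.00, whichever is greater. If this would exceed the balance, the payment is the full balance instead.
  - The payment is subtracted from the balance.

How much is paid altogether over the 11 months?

Month 1: opening $944.77; interest $2.83 → $947.60; payment $142.14; balance $805.46
Month 2: opening $805.46; interest $2.41 → $807.87; payment $121.18; balance $686.69
Month 3: opening $686.69; interest $2.06 → $688.75; payment $103.31; balance $585.44
Month 4: opening $585.44; interest $1.75 → $587.19; payment $88.07; balance $499.12
Month 5: opening $499.12; interest $1.49 → $500.61; payment $84.00; balance $416.61
Month 6: opening $416.61; interest $1.24 → $417.85; payment $84.00; balance $333.85
Month 7: opening $333.85; interest $1.00 → $334.85; payment $84.00; balance $250.85
Month 8: opening $250.85; interest $0.75 → $251.60; payment $84.00; balance $167.60
Month 9: opening $167.60; interest $0.50 → $168.10; payment $84.00; balance $84.10
Month 10: opening $84.10; interest $0.25 → $84.35; payment $84.00; balance $0.35
Month 11: opening $0.35; interest $0.00 → $0.35; payment $0.35; balance $0.00
Total paid: $959.05

$959.05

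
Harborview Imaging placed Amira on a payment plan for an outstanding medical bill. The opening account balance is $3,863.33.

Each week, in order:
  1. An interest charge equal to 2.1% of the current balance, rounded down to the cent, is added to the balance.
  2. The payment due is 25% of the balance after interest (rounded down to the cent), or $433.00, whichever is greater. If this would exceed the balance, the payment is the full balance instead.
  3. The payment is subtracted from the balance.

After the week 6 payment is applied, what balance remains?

$509.61

Week 1: $3,863.33 +$81.12 interest = $3,944.45; pay $986.11 → $2,958.34
Week 2: $2,958.34 +$62.12 interest = $3,020.46; pay $755.11 → $2,265.35
Week 3: $2,265.35 +$47.57 interest = $2,312.92; pay $578.23 → $1,734.69
Week 4: $1,734.69 +$36.42 interest = $1,771.11; pay $442.77 → $1,328.34
Week 5: $1,328.34 +$27.89 interest = $1,356.23; pay $433.00 → $923.23
Week 6: $923.23 +$19.38 interest = $942.61; pay $433.00 → $509.61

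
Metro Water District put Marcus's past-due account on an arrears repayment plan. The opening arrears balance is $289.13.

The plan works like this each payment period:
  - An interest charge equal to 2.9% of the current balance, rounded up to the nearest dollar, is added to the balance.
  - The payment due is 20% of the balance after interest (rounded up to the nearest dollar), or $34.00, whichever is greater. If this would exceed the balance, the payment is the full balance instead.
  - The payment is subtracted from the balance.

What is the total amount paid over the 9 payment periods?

Payment period 1: $289.13 +$9.00 interest = $298.13; pay $60.00 → $238.13
Payment period 2: $238.13 +$7.00 interest = $245.13; pay $50.00 → $195.13
Payment period 3: $195.13 +$6.00 interest = $201.13; pay $41.00 → $160.13
Payment period 4: $160.13 +$5.00 interest = $165.13; pay $34.00 → $131.13
Payment period 5: $131.13 +$4.00 interest = $135.13; pay $34.00 → $101.13
Payment period 6: $101.13 +$3.00 interest = $104.13; pay $34.00 → $70.13
Payment period 7: $70.13 +$3.00 interest = $73.13; pay $34.00 → $39.13
Payment period 8: $39.13 +$2.00 interest = $41.13; pay $34.00 → $7.13
Payment period 9: $7.13 +$1.00 interest = $8.13; pay $8.13 → $0.00
Total paid: $329.13

$329.13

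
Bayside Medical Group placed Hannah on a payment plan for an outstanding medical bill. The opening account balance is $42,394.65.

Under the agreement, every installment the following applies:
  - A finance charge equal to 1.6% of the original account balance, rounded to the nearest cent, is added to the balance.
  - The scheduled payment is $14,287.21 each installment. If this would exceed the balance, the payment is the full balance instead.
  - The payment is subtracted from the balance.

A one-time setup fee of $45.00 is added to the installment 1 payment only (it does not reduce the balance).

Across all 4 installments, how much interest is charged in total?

$2,713.24

Installment 1: opening $42,394.65; interest $678.31 → $43,072.96; payment $14,287.21 (+ $45.00 fee); balance $28,785.75
Installment 2: opening $28,785.75; interest $678.31 → $29,464.06; payment $14,287.21; balance $15,176.85
Installment 3: opening $15,176.85; interest $678.31 → $15,855.16; payment $14,287.21; balance $1,567.95
Installment 4: opening $1,567.95; interest $678.31 → $2,246.26; payment $2,246.26; balance $0.00
Total interest: $678.31 + $678.31 + $678.31 + $678.31 = $2,713.24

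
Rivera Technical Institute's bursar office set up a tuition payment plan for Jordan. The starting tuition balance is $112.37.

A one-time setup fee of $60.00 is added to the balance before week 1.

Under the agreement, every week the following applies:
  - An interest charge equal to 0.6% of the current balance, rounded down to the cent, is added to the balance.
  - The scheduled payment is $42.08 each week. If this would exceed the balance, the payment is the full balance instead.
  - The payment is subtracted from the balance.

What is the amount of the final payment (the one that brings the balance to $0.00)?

Week 1: opening $172.37; interest $1.03 → $173.40; payment $42.08; balance $131.32
Week 2: opening $131.32; interest $0.78 → $132.10; payment $42.08; balance $90.02
Week 3: opening $90.02; interest $0.54 → $90.56; payment $42.08; balance $48.48
Week 4: opening $48.48; interest $0.29 → $48.77; payment $42.08; balance $6.69
Week 5: opening $6.69; interest $0.04 → $6.73; payment $6.73; balance $0.00

$6.73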